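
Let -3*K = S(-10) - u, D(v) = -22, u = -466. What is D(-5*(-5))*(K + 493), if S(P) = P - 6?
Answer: -7546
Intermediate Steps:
S(P) = -6 + P
K = -150 (K = -((-6 - 10) - 1*(-466))/3 = -(-16 + 466)/3 = -⅓*450 = -150)
D(-5*(-5))*(K + 493) = -22*(-150 + 493) = -22*343 = -7546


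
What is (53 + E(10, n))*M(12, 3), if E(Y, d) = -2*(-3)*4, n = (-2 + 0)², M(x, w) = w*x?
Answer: 2772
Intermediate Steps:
n = 4 (n = (-2)² = 4)
E(Y, d) = 24 (E(Y, d) = 6*4 = 24)
(53 + E(10, n))*M(12, 3) = (53 + 24)*(3*12) = 77*36 = 2772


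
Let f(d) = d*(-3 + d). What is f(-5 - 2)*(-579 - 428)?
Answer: -70490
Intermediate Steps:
f(-5 - 2)*(-579 - 428) = ((-5 - 2)*(-3 + (-5 - 2)))*(-579 - 428) = -7*(-3 - 7)*(-1007) = -7*(-10)*(-1007) = 70*(-1007) = -70490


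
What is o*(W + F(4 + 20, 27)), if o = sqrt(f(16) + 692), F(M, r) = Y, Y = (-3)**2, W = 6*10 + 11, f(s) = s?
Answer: 160*sqrt(177) ≈ 2128.7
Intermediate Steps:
W = 71 (W = 60 + 11 = 71)
Y = 9
F(M, r) = 9
o = 2*sqrt(177) (o = sqrt(16 + 692) = sqrt(708) = 2*sqrt(177) ≈ 26.608)
o*(W + F(4 + 20, 27)) = (2*sqrt(177))*(71 + 9) = (2*sqrt(177))*80 = 160*sqrt(177)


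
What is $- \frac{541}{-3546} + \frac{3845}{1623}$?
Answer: $\frac{4837471}{1918386} \approx 2.5216$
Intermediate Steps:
$- \frac{541}{-3546} + \frac{3845}{1623} = \left(-541\right) \left(- \frac{1}{3546}\right) + 3845 \cdot \frac{1}{1623} = \frac{541}{3546} + \frac{3845}{1623} = \frac{4837471}{1918386}$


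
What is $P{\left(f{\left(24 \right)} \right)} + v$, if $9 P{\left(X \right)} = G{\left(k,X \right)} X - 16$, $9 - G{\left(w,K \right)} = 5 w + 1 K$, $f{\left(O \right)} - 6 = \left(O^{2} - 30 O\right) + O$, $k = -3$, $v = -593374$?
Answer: $- \frac{5356114}{9} \approx -5.9512 \cdot 10^{5}$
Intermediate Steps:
$f{\left(O \right)} = 6 + O^{2} - 29 O$ ($f{\left(O \right)} = 6 + \left(\left(O^{2} - 30 O\right) + O\right) = 6 + \left(O^{2} - 29 O\right) = 6 + O^{2} - 29 O$)
$G{\left(w,K \right)} = 9 - K - 5 w$ ($G{\left(w,K \right)} = 9 - \left(5 w + 1 K\right) = 9 - \left(5 w + K\right) = 9 - \left(K + 5 w\right) = 9 - K - 5 w$)
$P{\left(X \right)} = - \frac{16}{9} + \frac{X \left(24 - X\right)}{9}$ ($P{\left(X \right)} = \frac{\left(9 - X - -15\right) X - 16}{9} = \frac{\left(9 - X + 15\right) X - 16}{9} = \frac{\left(24 - X\right) X - 16}{9} = \frac{X \left(24 - X\right) - 16}{9} = \frac{-16 + X \left(24 - X\right)}{9} = - \frac{16}{9} + \frac{X \left(24 - X\right)}{9}$)
$P{\left(f{\left(24 \right)} \right)} + v = \left(- \frac{16}{9} - \frac{\left(6 + 24^{2} - 696\right) \left(-24 + \left(6 + 24^{2} - 696\right)\right)}{9}\right) - 593374 = \left(- \frac{16}{9} - \frac{\left(6 + 576 - 696\right) \left(-24 + \left(6 + 576 - 696\right)\right)}{9}\right) - 593374 = \left(- \frac{16}{9} - - \frac{38 \left(-24 - 114\right)}{3}\right) - 593374 = \left(- \frac{16}{9} - \left(- \frac{38}{3}\right) \left(-138\right)\right) - 593374 = \left(- \frac{16}{9} - 1748\right) - 593374 = - \frac{15748}{9} - 593374 = - \frac{5356114}{9}$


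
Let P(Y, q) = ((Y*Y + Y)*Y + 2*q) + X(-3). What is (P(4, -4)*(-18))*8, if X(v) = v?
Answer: -9936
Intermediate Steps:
P(Y, q) = -3 + 2*q + Y*(Y + Y²) (P(Y, q) = ((Y*Y + Y)*Y + 2*q) - 3 = ((Y² + Y)*Y + 2*q) - 3 = ((Y + Y²)*Y + 2*q) - 3 = (Y*(Y + Y²) + 2*q) - 3 = (2*q + Y*(Y + Y²)) - 3 = -3 + 2*q + Y*(Y + Y²))
(P(4, -4)*(-18))*8 = ((-3 + 4² + 4³ + 2*(-4))*(-18))*8 = ((-3 + 16 + 64 - 8)*(-18))*8 = (69*(-18))*8 = -1242*8 = -9936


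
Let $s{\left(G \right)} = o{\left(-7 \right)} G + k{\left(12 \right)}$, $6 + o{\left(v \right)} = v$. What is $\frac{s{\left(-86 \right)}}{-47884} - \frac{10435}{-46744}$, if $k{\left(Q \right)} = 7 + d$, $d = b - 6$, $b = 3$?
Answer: $\frac{111805693}{559572424} \approx 0.19981$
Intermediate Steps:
$o{\left(v \right)} = -6 + v$
$d = -3$ ($d = 3 - 6 = -3$)
$k{\left(Q \right)} = 4$ ($k{\left(Q \right)} = 7 - 3 = 4$)
$s{\left(G \right)} = 4 - 13 G$ ($s{\left(G \right)} = \left(-6 - 7\right) G + 4 = - 13 G + 4 = 4 - 13 G$)
$\frac{s{\left(-86 \right)}}{-47884} - \frac{10435}{-46744} = \frac{4 - -1118}{-47884} - \frac{10435}{-46744} = \left(4 + 1118\right) \left(- \frac{1}{47884}\right) - - \frac{10435}{46744} = 1122 \left(- \frac{1}{47884}\right) + \frac{10435}{46744} = - \frac{561}{23942} + \frac{10435}{46744} = \frac{111805693}{559572424}$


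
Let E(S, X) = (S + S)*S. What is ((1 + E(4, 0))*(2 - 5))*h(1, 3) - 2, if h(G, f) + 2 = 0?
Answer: 196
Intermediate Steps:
h(G, f) = -2 (h(G, f) = -2 + 0 = -2)
E(S, X) = 2*S² (E(S, X) = (2*S)*S = 2*S²)
((1 + E(4, 0))*(2 - 5))*h(1, 3) - 2 = ((1 + 2*4²)*(2 - 5))*(-2) - 2 = ((1 + 2*16)*(-3))*(-2) - 2 = ((1 + 32)*(-3))*(-2) - 2 = (33*(-3))*(-2) - 2 = -99*(-2) - 2 = 198 - 2 = 196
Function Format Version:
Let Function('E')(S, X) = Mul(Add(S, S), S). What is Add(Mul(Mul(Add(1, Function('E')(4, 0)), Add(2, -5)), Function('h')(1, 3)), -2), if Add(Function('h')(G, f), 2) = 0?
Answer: 196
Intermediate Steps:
Function('h')(G, f) = -2 (Function('h')(G, f) = Add(-2, 0) = -2)
Function('E')(S, X) = Mul(2, Pow(S, 2)) (Function('E')(S, X) = Mul(Mul(2, S), S) = Mul(2, Pow(S, 2)))
Add(Mul(Mul(Add(1, Function('E')(4, 0)), Add(2, -5)), Function('h')(1, 3)), -2) = Add(Mul(Mul(Add(1, Mul(2, Pow(4, 2))), Add(2, -5)), -2), -2) = Add(Mul(Mul(Add(1, Mul(2, 16)), -3), -2), -2) = Add(Mul(Mul(Add(1, 32), -3), -2), -2) = Add(Mul(Mul(33, -3), -2), -2) = Add(Mul(-99, -2), -2) = Add(198, -2) = 196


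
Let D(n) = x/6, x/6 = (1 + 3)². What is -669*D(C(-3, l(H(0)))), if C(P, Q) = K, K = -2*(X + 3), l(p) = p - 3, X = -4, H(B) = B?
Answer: -10704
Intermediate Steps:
x = 96 (x = 6*(1 + 3)² = 6*4² = 6*16 = 96)
l(p) = -3 + p
K = 2 (K = -2*(-4 + 3) = -2*(-1) = 2)
C(P, Q) = 2
D(n) = 16 (D(n) = 96/6 = 96*(⅙) = 16)
-669*D(C(-3, l(H(0)))) = -669*16 = -10704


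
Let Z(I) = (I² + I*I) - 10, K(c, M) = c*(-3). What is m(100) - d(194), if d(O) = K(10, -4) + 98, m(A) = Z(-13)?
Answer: 260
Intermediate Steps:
K(c, M) = -3*c
Z(I) = -10 + 2*I² (Z(I) = (I² + I²) - 10 = 2*I² - 10 = -10 + 2*I²)
m(A) = 328 (m(A) = -10 + 2*(-13)² = -10 + 2*169 = -10 + 338 = 328)
d(O) = 68 (d(O) = -3*10 + 98 = -30 + 98 = 68)
m(100) - d(194) = 328 - 1*68 = 328 - 68 = 260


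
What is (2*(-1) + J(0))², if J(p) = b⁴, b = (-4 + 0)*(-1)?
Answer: 64516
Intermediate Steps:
b = 4 (b = -4*(-1) = 4)
J(p) = 256 (J(p) = 4⁴ = 256)
(2*(-1) + J(0))² = (2*(-1) + 256)² = (-2 + 256)² = 254² = 64516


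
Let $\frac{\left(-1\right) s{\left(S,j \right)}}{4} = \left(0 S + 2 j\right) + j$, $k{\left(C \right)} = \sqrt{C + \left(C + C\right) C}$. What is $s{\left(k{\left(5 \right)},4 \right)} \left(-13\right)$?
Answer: $624$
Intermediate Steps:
$k{\left(C \right)} = \sqrt{C + 2 C^{2}}$ ($k{\left(C \right)} = \sqrt{C + 2 C C} = \sqrt{C + 2 C^{2}}$)
$s{\left(S,j \right)} = - 12 j$ ($s{\left(S,j \right)} = - 4 \left(\left(0 S + 2 j\right) + j\right) = - 4 \left(\left(0 + 2 j\right) + j\right) = - 4 \left(2 j + j\right) = - 4 \cdot 3 j = - 12 j$)
$s{\left(k{\left(5 \right)},4 \right)} \left(-13\right) = \left(-12\right) 4 \left(-13\right) = \left(-48\right) \left(-13\right) = 624$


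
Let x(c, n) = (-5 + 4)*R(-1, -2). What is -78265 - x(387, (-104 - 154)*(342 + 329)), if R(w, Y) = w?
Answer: -78266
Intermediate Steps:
x(c, n) = 1 (x(c, n) = (-5 + 4)*(-1) = -1*(-1) = 1)
-78265 - x(387, (-104 - 154)*(342 + 329)) = -78265 - 1*1 = -78265 - 1 = -78266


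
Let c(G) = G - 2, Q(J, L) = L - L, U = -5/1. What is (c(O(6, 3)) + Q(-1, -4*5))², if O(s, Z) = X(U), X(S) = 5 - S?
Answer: 64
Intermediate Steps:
U = -5 (U = -5*1 = -5)
Q(J, L) = 0
O(s, Z) = 10 (O(s, Z) = 5 - 1*(-5) = 5 + 5 = 10)
c(G) = -2 + G
(c(O(6, 3)) + Q(-1, -4*5))² = ((-2 + 10) + 0)² = (8 + 0)² = 8² = 64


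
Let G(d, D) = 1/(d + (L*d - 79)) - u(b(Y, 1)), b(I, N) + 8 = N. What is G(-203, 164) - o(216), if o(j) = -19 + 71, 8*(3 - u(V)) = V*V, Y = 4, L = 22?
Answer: -464119/9496 ≈ -48.875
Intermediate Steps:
b(I, N) = -8 + N
u(V) = 3 - V²/8 (u(V) = 3 - V*V/8 = 3 - V²/8)
G(d, D) = 25/8 + 1/(-79 + 23*d) (G(d, D) = 1/(d + (22*d - 79)) - (3 - (-8 + 1)²/8) = 1/(d + (-79 + 22*d)) - (3 - ⅛*(-7)²) = 1/(-79 + 23*d) - (3 - ⅛*49) = 1/(-79 + 23*d) - (3 - 49/8) = 1/(-79 + 23*d) - 1*(-25/8) = 1/(-79 + 23*d) + 25/8 = 25/8 + 1/(-79 + 23*d))
o(j) = 52
G(-203, 164) - o(216) = (-1967 + 575*(-203))/(8*(-79 + 23*(-203))) - 1*52 = (-1967 - 116725)/(8*(-79 - 4669)) - 52 = (⅛)*(-118692)/(-4748) - 52 = (⅛)*(-1/4748)*(-118692) - 52 = 29673/9496 - 52 = -464119/9496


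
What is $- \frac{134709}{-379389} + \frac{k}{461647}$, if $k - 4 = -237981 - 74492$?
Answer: $- \frac{18786431906}{58381264561} \approx -0.32179$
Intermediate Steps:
$k = -312469$ ($k = 4 - 312473 = -312469$)
$- \frac{134709}{-379389} + \frac{k}{461647} = - \frac{134709}{-379389} - \frac{312469}{461647} = \left(-134709\right) \left(- \frac{1}{379389}\right) - \frac{312469}{461647} = \frac{44903}{126463} - \frac{312469}{461647} = - \frac{18786431906}{58381264561}$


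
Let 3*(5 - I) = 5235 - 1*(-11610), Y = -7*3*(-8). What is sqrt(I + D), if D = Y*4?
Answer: I*sqrt(4938) ≈ 70.271*I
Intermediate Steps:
Y = 168 (Y = -21*(-8) = 168)
I = -5610 (I = 5 - (5235 - 1*(-11610))/3 = 5 - (5235 + 11610)/3 = 5 - 1/3*16845 = 5 - 5615 = -5610)
D = 672 (D = 168*4 = 672)
sqrt(I + D) = sqrt(-5610 + 672) = sqrt(-4938) = I*sqrt(4938)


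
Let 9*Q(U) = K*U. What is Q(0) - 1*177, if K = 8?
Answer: -177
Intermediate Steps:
Q(U) = 8*U/9 (Q(U) = (8*U)/9 = 8*U/9)
Q(0) - 1*177 = (8/9)*0 - 1*177 = 0 - 177 = -177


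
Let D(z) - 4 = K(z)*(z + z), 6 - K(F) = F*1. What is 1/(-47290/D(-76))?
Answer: 1246/4729 ≈ 0.26348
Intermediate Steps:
K(F) = 6 - F
D(z) = 4 + 2*z*(6 - z) (D(z) = 4 + (6 - z)*(z + z) = 4 + (6 - z)*(2*z) = 4 + 2*z*(6 - z))
1/(-47290/D(-76)) = 1/(-47290/(4 - 2*(-76)*(-6 - 76))) = 1/(-47290/(4 - 2*(-76)*(-82))) = 1/(-47290/(4 - 12464)) = 1/(-47290/(-12460)) = 1/(-47290*(-1/12460)) = 1/(4729/1246) = 1246/4729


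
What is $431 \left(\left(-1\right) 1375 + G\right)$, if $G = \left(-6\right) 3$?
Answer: $-600383$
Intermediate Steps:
$G = -18$
$431 \left(\left(-1\right) 1375 + G\right) = 431 \left(\left(-1\right) 1375 - 18\right) = 431 \left(-1375 - 18\right) = 431 \left(-1393\right) = -600383$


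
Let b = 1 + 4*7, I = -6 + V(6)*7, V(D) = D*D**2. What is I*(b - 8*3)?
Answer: 7530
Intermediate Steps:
V(D) = D**3
I = 1506 (I = -6 + 6**3*7 = -6 + 216*7 = -6 + 1512 = 1506)
b = 29 (b = 1 + 28 = 29)
I*(b - 8*3) = 1506*(29 - 8*3) = 1506*(29 - 24) = 1506*5 = 7530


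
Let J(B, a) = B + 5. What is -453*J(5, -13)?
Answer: -4530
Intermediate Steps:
J(B, a) = 5 + B
-453*J(5, -13) = -453*(5 + 5) = -453*10 = -4530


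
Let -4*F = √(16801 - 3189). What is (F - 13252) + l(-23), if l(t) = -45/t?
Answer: -304751/23 - √3403/2 ≈ -13279.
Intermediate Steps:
F = -√3403/2 (F = -√(16801 - 3189)/4 = -√3403/2 ≈ -29.168)
(F - 13252) + l(-23) = (-√3403/2 - 13252) - 45/(-23) = (-13252 - √3403/2) - 45*(-1/23) = (-13252 - √3403/2) + 45/23 = -304751/23 - √3403/2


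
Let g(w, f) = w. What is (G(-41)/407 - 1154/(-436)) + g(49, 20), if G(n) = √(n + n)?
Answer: 11259/218 + I*√82/407 ≈ 51.647 + 0.022249*I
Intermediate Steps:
G(n) = √2*√n (G(n) = √(2*n) = √2*√n)
(G(-41)/407 - 1154/(-436)) + g(49, 20) = ((√2*√(-41))/407 - 1154/(-436)) + 49 = ((√2*(I*√41))*(1/407) - 1154*(-1/436)) + 49 = ((I*√82)*(1/407) + 577/218) + 49 = (I*√82/407 + 577/218) + 49 = (577/218 + I*√82/407) + 49 = 11259/218 + I*√82/407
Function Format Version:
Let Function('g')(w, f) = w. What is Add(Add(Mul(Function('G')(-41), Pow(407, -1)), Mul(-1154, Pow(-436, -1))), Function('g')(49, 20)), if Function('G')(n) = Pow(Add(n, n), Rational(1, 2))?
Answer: Add(Rational(11259, 218), Mul(Rational(1, 407), I, Pow(82, Rational(1, 2)))) ≈ Add(51.647, Mul(0.022249, I))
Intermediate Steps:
Function('G')(n) = Mul(Pow(2, Rational(1, 2)), Pow(n, Rational(1, 2))) (Function('G')(n) = Pow(Mul(2, n), Rational(1, 2)) = Mul(Pow(2, Rational(1, 2)), Pow(n, Rational(1, 2))))
Add(Add(Mul(Function('G')(-41), Pow(407, -1)), Mul(-1154, Pow(-436, -1))), Function('g')(49, 20)) = Add(Add(Mul(Mul(Pow(2, Rational(1, 2)), Pow(-41, Rational(1, 2))), Pow(407, -1)), Mul(-1154, Pow(-436, -1))), 49) = Add(Add(Mul(Mul(Pow(2, Rational(1, 2)), Mul(I, Pow(41, Rational(1, 2)))), Rational(1, 407)), Mul(-1154, Rational(-1, 436))), 49) = Add(Add(Mul(Mul(I, Pow(82, Rational(1, 2))), Rational(1, 407)), Rational(577, 218)), 49) = Add(Add(Mul(Rational(1, 407), I, Pow(82, Rational(1, 2))), Rational(577, 218)), 49) = Add(Add(Rational(577, 218), Mul(Rational(1, 407), I, Pow(82, Rational(1, 2)))), 49) = Add(Rational(11259, 218), Mul(Rational(1, 407), I, Pow(82, Rational(1, 2))))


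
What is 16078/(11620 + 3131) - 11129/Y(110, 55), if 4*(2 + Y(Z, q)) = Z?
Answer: -109169260/250767 ≈ -435.34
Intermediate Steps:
Y(Z, q) = -2 + Z/4
16078/(11620 + 3131) - 11129/Y(110, 55) = 16078/(11620 + 3131) - 11129/(-2 + (1/4)*110) = 16078/14751 - 11129/(-2 + 55/2) = 16078*(1/14751) - 11129/51/2 = 16078/14751 - 11129*2/51 = 16078/14751 - 22258/51 = -109169260/250767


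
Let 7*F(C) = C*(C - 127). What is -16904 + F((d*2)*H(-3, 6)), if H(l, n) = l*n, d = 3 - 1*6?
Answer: -120380/7 ≈ -17197.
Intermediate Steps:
d = -3 (d = 3 - 6 = -3)
F(C) = C*(-127 + C)/7 (F(C) = (C*(C - 127))/7 = (C*(-127 + C))/7 = C*(-127 + C)/7)
-16904 + F((d*2)*H(-3, 6)) = -16904 + ((-3*2)*(-3*6))*(-127 + (-3*2)*(-3*6))/7 = -16904 + (-6*(-18))*(-127 - 6*(-18))/7 = -16904 + (⅐)*108*(-127 + 108) = -16904 + (⅐)*108*(-19) = -16904 - 2052/7 = -120380/7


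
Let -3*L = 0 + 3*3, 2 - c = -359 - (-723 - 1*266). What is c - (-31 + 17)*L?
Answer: -670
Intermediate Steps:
c = -628 (c = 2 - (-359 - (-723 - 1*266)) = 2 - (-359 - (-723 - 266)) = 2 - (-359 - 1*(-989)) = 2 - (-359 + 989) = 2 - 1*630 = 2 - 630 = -628)
L = -3 (L = -(0 + 3*3)/3 = -(0 + 9)/3 = -1/3*9 = -3)
c - (-31 + 17)*L = -628 - (-31 + 17)*(-3) = -628 - (-14)*(-3) = -628 - 1*42 = -628 - 42 = -670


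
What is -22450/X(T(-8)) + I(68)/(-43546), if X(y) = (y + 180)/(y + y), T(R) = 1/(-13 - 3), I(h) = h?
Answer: 977509814/62684467 ≈ 15.594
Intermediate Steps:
T(R) = -1/16 (T(R) = 1/(-16) = -1/16)
X(y) = (180 + y)/(2*y) (X(y) = (180 + y)/((2*y)) = (180 + y)*(1/(2*y)) = (180 + y)/(2*y))
-22450/X(T(-8)) + I(68)/(-43546) = -22450*(-1/(8*(180 - 1/16))) + 68/(-43546) = -22450/((½)*(-16)*(2879/16)) + 68*(-1/43546) = -22450/(-2879/2) - 34/21773 = -22450*(-2/2879) - 34/21773 = 44900/2879 - 34/21773 = 977509814/62684467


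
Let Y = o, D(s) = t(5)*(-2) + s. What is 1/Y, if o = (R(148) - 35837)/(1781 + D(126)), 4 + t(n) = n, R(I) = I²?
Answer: -1905/13933 ≈ -0.13673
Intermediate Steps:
t(n) = -4 + n
D(s) = -2 + s (D(s) = (-4 + 5)*(-2) + s = 1*(-2) + s = -2 + s)
o = -13933/1905 (o = (148² - 35837)/(1781 + (-2 + 126)) = (21904 - 35837)/(1781 + 124) = -13933/1905 ≈ -7.3139)
Y = -13933/1905 ≈ -7.3139
1/Y = 1/(-13933/1905) = -1905/13933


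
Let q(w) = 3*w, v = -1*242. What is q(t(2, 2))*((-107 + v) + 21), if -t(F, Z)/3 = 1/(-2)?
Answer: -1476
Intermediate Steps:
v = -242
t(F, Z) = 3/2 (t(F, Z) = -3/(-2) = -3*(-½) = 3/2)
q(t(2, 2))*((-107 + v) + 21) = (3*(3/2))*((-107 - 242) + 21) = 9*(-349 + 21)/2 = (9/2)*(-328) = -1476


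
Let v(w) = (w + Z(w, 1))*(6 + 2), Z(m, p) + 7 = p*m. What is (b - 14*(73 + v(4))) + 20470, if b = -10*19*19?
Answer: 15726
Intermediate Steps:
Z(m, p) = -7 + m*p (Z(m, p) = -7 + p*m = -7 + m*p)
v(w) = -56 + 16*w (v(w) = (w + (-7 + w*1))*(6 + 2) = (w + (-7 + w))*8 = (-7 + 2*w)*8 = -56 + 16*w)
b = -3610 (b = -190*19 = -3610)
(b - 14*(73 + v(4))) + 20470 = (-3610 - 14*(73 + (-56 + 16*4))) + 20470 = (-3610 - 14*(73 + (-56 + 64))) + 20470 = (-3610 - 14*(73 + 8)) + 20470 = (-3610 - 14*81) + 20470 = (-3610 - 1134) + 20470 = -4744 + 20470 = 15726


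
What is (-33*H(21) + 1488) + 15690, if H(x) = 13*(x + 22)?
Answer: -1269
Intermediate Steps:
H(x) = 286 + 13*x (H(x) = 13*(22 + x) = 286 + 13*x)
(-33*H(21) + 1488) + 15690 = (-33*(286 + 13*21) + 1488) + 15690 = (-33*(286 + 273) + 1488) + 15690 = (-33*559 + 1488) + 15690 = (-18447 + 1488) + 15690 = -16959 + 15690 = -1269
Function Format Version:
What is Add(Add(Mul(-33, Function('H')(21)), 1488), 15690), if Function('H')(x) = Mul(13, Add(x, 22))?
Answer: -1269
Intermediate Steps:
Function('H')(x) = Add(286, Mul(13, x)) (Function('H')(x) = Mul(13, Add(22, x)) = Add(286, Mul(13, x)))
Add(Add(Mul(-33, Function('H')(21)), 1488), 15690) = Add(Add(Mul(-33, Add(286, Mul(13, 21))), 1488), 15690) = Add(Add(Mul(-33, Add(286, 273)), 1488), 15690) = Add(Add(Mul(-33, 559), 1488), 15690) = Add(Add(-18447, 1488), 15690) = Add(-16959, 15690) = -1269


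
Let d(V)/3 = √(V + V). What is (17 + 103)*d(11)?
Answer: 360*√22 ≈ 1688.5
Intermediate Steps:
d(V) = 3*√2*√V (d(V) = 3*√(V + V) = 3*√(2*V) = 3*(√2*√V) = 3*√2*√V)
(17 + 103)*d(11) = (17 + 103)*(3*√2*√11) = 120*(3*√22) = 360*√22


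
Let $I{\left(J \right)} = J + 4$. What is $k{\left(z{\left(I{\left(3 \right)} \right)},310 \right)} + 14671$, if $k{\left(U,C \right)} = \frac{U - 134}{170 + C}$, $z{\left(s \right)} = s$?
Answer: $\frac{7041953}{480} \approx 14671.0$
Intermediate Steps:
$I{\left(J \right)} = 4 + J$
$k{\left(U,C \right)} = \frac{-134 + U}{170 + C}$
$k{\left(z{\left(I{\left(3 \right)} \right)},310 \right)} + 14671 = \frac{-134 + \left(4 + 3\right)}{170 + 310} + 14671 = \frac{-134 + 7}{480} + 14671 = \frac{1}{480} \left(-127\right) + 14671 = - \frac{127}{480} + 14671 = \frac{7041953}{480}$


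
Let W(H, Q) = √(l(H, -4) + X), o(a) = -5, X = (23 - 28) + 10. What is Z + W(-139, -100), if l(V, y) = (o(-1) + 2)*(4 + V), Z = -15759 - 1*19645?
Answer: -35404 + √410 ≈ -35384.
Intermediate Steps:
X = 5 (X = -5 + 10 = 5)
Z = -35404 (Z = -15759 - 19645 = -35404)
l(V, y) = -12 - 3*V (l(V, y) = (-5 + 2)*(4 + V) = -3*(4 + V) = -12 - 3*V)
W(H, Q) = √(-7 - 3*H) (W(H, Q) = √((-12 - 3*H) + 5) = √(-7 - 3*H))
Z + W(-139, -100) = -35404 + √(-7 - 3*(-139)) = -35404 + √(-7 + 417) = -35404 + √410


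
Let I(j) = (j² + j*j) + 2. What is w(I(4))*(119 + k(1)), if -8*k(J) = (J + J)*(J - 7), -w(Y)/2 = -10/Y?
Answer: 1205/17 ≈ 70.882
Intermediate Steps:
I(j) = 2 + 2*j² (I(j) = (j² + j²) + 2 = 2*j² + 2 = 2 + 2*j²)
w(Y) = 20/Y (w(Y) = -(-20)/Y = 20/Y)
k(J) = -J*(-7 + J)/4 (k(J) = -(J + J)*(J - 7)/8 = -2*J*(-7 + J)/8 = -J*(-7 + J)/4)
w(I(4))*(119 + k(1)) = (20/(2 + 2*4²))*(119 + (¼)*1*(7 - 1*1)) = (20/(2 + 2*16))*(119 + (¼)*1*(7 - 1)) = (20/(2 + 32))*(119 + (¼)*1*6) = (20/34)*(119 + 3/2) = (20*(1/34))*(241/2) = (10/17)*(241/2) = 1205/17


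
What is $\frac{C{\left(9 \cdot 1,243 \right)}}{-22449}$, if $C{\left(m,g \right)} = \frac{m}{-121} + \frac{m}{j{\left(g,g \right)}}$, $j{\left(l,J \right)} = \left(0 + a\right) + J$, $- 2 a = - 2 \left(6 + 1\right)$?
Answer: $\frac{387}{226360750} \approx 1.7097 \cdot 10^{-6}$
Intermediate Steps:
$a = 7$ ($a = - \frac{\left(-2\right) \left(6 + 1\right)}{2} = - \frac{\left(-2\right) 7}{2} = \left(- \frac{1}{2}\right) \left(-14\right) = 7$)
$j{\left(l,J \right)} = 7 + J$ ($j{\left(l,J \right)} = \left(0 + 7\right) + J = 7 + J$)
$C{\left(m,g \right)} = - \frac{m}{121} + \frac{m}{7 + g}$ ($C{\left(m,g \right)} = \frac{m}{-121} + \frac{m}{7 + g} = m \left(- \frac{1}{121}\right) + \frac{m}{7 + g} = - \frac{m}{121} + \frac{m}{7 + g}$)
$\frac{C{\left(9 \cdot 1,243 \right)}}{-22449} = \frac{\frac{1}{121} \cdot 9 \cdot 1 \frac{1}{7 + 243} \left(114 - 243\right)}{-22449} = \frac{1}{121} \cdot 9 \cdot \frac{1}{250} \left(114 - 243\right) \left(- \frac{1}{22449}\right) = \frac{1}{121} \cdot 9 \cdot \frac{1}{250} \left(-129\right) \left(- \frac{1}{22449}\right) = \left(- \frac{1161}{30250}\right) \left(- \frac{1}{22449}\right) = \frac{387}{226360750}$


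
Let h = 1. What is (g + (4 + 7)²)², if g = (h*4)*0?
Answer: 14641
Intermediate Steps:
g = 0 (g = (1*4)*0 = 4*0 = 0)
(g + (4 + 7)²)² = (0 + (4 + 7)²)² = (0 + 11²)² = (0 + 121)² = 121² = 14641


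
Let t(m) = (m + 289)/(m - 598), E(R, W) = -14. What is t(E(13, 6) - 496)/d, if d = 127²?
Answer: 221/17870932 ≈ 1.2366e-5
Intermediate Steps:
d = 16129
t(m) = (289 + m)/(-598 + m)
t(E(13, 6) - 496)/d = ((289 + (-14 - 496))/(-598 + (-14 - 496)))/16129 = ((289 - 510)/(-598 - 510))*(1/16129) = (-221/(-1108))*(1/16129) = -1/1108*(-221)*(1/16129) = (221/1108)*(1/16129) = 221/17870932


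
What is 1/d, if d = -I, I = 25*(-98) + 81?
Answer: 1/2369 ≈ 0.00042212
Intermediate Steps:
I = -2369 (I = -2450 + 81 = -2369)
d = 2369 (d = -1*(-2369) = 2369)
1/d = 1/2369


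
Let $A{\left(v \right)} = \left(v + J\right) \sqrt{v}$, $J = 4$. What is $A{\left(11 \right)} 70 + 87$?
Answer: $87 + 1050 \sqrt{11} \approx 3569.5$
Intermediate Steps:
$A{\left(v \right)} = \sqrt{v} \left(4 + v\right)$ ($A{\left(v \right)} = \left(v + 4\right) \sqrt{v} = \left(4 + v\right) \sqrt{v} = \sqrt{v} \left(4 + v\right)$)
$A{\left(11 \right)} 70 + 87 = \sqrt{11} \left(4 + 11\right) 70 + 87 = \sqrt{11} \cdot 15 \cdot 70 + 87 = 15 \sqrt{11} \cdot 70 + 87 = 1050 \sqrt{11} + 87 = 87 + 1050 \sqrt{11}$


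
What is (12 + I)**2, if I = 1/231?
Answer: 7689529/53361 ≈ 144.10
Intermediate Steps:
I = 1/231 ≈ 0.0043290
(12 + I)**2 = (12 + 1/231)**2 = (2773/231)**2 = 7689529/53361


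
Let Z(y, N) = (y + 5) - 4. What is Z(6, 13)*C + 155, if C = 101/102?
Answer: 16517/102 ≈ 161.93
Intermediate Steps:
C = 101/102 (C = 101*(1/102) = 101/102 ≈ 0.99020)
Z(y, N) = 1 + y (Z(y, N) = (5 + y) - 4 = 1 + y)
Z(6, 13)*C + 155 = (1 + 6)*(101/102) + 155 = 7*(101/102) + 155 = 707/102 + 155 = 16517/102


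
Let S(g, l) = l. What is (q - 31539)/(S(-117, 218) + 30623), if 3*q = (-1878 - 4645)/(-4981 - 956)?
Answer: -561734606/549309051 ≈ -1.0226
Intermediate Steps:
q = 6523/17811 (q = ((-1878 - 4645)/(-4981 - 956))/3 = (-6523/(-5937))/3 = (-6523*(-1/5937))/3 = (1/3)*(6523/5937) = 6523/17811 ≈ 0.36623)
(q - 31539)/(S(-117, 218) + 30623) = (6523/17811 - 31539)/(218 + 30623) = -561734606/17811/30841 = -561734606/17811*1/30841 = -561734606/549309051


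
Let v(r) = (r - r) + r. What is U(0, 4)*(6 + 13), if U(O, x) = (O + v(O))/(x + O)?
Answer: 0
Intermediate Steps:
v(r) = r (v(r) = 0 + r = r)
U(O, x) = 2*O/(O + x) (U(O, x) = (O + O)/(x + O) = (2*O)/(O + x) = 2*O/(O + x))
U(0, 4)*(6 + 13) = (2*0/(0 + 4))*(6 + 13) = (2*0/4)*19 = (2*0*(¼))*19 = 0*19 = 0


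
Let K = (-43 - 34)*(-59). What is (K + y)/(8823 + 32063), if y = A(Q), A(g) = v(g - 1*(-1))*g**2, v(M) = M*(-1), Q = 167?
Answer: -4680809/40886 ≈ -114.48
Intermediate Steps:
v(M) = -M
K = 4543 (K = -77*(-59) = 4543)
A(g) = g**2*(-1 - g) (A(g) = (-(g - 1*(-1)))*g**2 = (-(g + 1))*g**2 = (-(1 + g))*g**2 = (-1 - g)*g**2 = g**2*(-1 - g))
y = -4685352 (y = 167**2*(-1 - 1*167) = 27889*(-1 - 167) = 27889*(-168) = -4685352)
(K + y)/(8823 + 32063) = (4543 - 4685352)/(8823 + 32063) = -4680809/40886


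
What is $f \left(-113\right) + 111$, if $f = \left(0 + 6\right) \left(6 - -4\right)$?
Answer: $-6669$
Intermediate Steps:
$f = 60$ ($f = 6 \left(6 + 4\right) = 6 \cdot 10 = 60$)
$f \left(-113\right) + 111 = 60 \left(-113\right) + 111 = -6780 + 111 = -6669$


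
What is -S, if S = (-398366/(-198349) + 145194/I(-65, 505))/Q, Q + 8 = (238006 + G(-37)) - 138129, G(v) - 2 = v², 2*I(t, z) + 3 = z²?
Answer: -19898782933/640132404070090 ≈ -3.1085e-5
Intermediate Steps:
I(t, z) = -3/2 + z²/2
G(v) = 2 + v²
Q = 101240 (Q = -8 + ((238006 + (2 + (-37)²)) - 138129) = -8 + ((238006 + (2 + 1369)) - 138129) = -8 + ((238006 + 1371) - 138129) = -8 + (239377 - 138129) = -8 + 101248 = 101240)
S = 19898782933/640132404070090 (S = (-398366/(-198349) + 145194/(-3/2 + (½)*505²))/101240 = (-398366*(-1/198349) + 145194/(-3/2 + (½)*255025))*(1/101240) = (398366/198349 + 145194/(-3/2 + 255025/2))*(1/101240) = (398366/198349 + 145194/127511)*(1/101240) = (79595131732/25291679339)*(1/101240) = 19898782933/640132404070090 ≈ 3.1085e-5)
-S = -1*19898782933/640132404070090 = -19898782933/640132404070090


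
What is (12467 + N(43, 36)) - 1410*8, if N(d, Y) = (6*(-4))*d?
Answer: 155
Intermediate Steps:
N(d, Y) = -24*d
(12467 + N(43, 36)) - 1410*8 = (12467 - 24*43) - 1410*8 = (12467 - 1032) - 11280 = 11435 - 11280 = 155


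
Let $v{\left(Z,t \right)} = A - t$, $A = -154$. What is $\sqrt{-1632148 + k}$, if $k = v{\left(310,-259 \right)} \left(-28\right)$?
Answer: $4 i \sqrt{102193} \approx 1278.7 i$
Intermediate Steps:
$v{\left(Z,t \right)} = -154 - t$
$k = -2940$ ($k = \left(-154 - -259\right) \left(-28\right) = \left(-154 + 259\right) \left(-28\right) = 105 \left(-28\right) = -2940$)
$\sqrt{-1632148 + k} = \sqrt{-1632148 - 2940} = \sqrt{-1635088} = 4 i \sqrt{102193}$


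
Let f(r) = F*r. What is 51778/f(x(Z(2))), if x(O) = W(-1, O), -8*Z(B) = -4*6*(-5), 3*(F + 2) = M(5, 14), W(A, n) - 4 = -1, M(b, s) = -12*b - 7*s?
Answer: -25889/82 ≈ -315.72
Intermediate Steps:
W(A, n) = 3 (W(A, n) = 4 - 1 = 3)
F = -164/3 (F = -2 + (-12*5 - 7*14)/3 = -2 + (-60 - 98)/3 = -2 + (⅓)*(-158) = -2 - 158/3 = -164/3 ≈ -54.667)
Z(B) = -15 (Z(B) = -(-4*6)*(-5)/8 = -(-3)*(-5) = -⅛*120 = -15)
x(O) = 3
f(r) = -164*r/3
51778/f(x(Z(2))) = 51778/((-164/3*3)) = 51778/(-164) = 51778*(-1/164) = -25889/82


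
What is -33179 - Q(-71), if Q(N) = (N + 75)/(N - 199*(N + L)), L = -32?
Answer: -338857129/10213 ≈ -33179.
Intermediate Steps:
Q(N) = (75 + N)/(6368 - 198*N) (Q(N) = (N + 75)/(N - 199*(N - 32)) = (75 + N)/(N - 199*(-32 + N)) = (75 + N)/(N + (6368 - 199*N)) = (75 + N)/(6368 - 198*N))
-33179 - Q(-71) = -33179 - (-75 - 1*(-71))/(2*(-3184 + 99*(-71))) = -33179 - (-75 + 71)/(2*(-3184 - 7029)) = -33179 - (-4)/(2*(-10213)) = -33179 - (-1)*(-4)/(2*10213) = -33179 - 1*2/10213 = -33179 - 2/10213 = -338857129/10213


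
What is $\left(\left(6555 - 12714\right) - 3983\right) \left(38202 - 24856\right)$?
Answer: $-135355132$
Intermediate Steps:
$\left(\left(6555 - 12714\right) - 3983\right) \left(38202 - 24856\right) = \left(-6159 - 3983\right) 13346 = \left(-10142\right) 13346 = -135355132$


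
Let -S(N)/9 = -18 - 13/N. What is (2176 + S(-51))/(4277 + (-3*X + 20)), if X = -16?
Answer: 39707/73865 ≈ 0.53756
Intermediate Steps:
S(N) = 162 + 117/N (S(N) = -9*(-18 - 13/N) = 162 + 117/N)
(2176 + S(-51))/(4277 + (-3*X + 20)) = (2176 + (162 + 117/(-51)))/(4277 + (-3*(-16) + 20)) = (2176 + (162 + 117*(-1/51)))/(4277 + (48 + 20)) = (2176 + (162 - 39/17))/(4277 + 68) = (2176 + 2715/17)/4345 = (39707/17)*(1/4345) = 39707/73865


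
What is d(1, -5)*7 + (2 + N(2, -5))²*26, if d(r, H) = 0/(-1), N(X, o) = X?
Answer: 416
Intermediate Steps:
d(r, H) = 0 (d(r, H) = 0*(-1) = 0)
d(1, -5)*7 + (2 + N(2, -5))²*26 = 0*7 + (2 + 2)²*26 = 0 + 4²*26 = 0 + 16*26 = 0 + 416 = 416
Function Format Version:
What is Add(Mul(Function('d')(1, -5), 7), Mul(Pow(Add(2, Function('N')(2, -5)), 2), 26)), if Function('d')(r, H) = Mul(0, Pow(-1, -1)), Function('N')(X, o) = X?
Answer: 416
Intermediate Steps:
Function('d')(r, H) = 0 (Function('d')(r, H) = Mul(0, -1) = 0)
Add(Mul(Function('d')(1, -5), 7), Mul(Pow(Add(2, Function('N')(2, -5)), 2), 26)) = Add(Mul(0, 7), Mul(Pow(Add(2, 2), 2), 26)) = Add(0, Mul(Pow(4, 2), 26)) = Add(0, Mul(16, 26)) = Add(0, 416) = 416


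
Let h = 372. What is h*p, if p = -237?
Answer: -88164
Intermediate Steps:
h*p = 372*(-237) = -88164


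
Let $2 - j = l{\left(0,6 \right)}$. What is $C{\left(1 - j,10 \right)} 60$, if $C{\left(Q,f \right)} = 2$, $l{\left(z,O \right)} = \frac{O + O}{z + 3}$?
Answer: $120$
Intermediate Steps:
$l{\left(z,O \right)} = \frac{2 O}{3 + z}$
$j = -2$ ($j = 2 - 2 \cdot 6 \frac{1}{3 + 0} = 2 - 2 \cdot 6 \cdot \frac{1}{3} = 2 - 4 = -2$)
$C{\left(1 - j,10 \right)} 60 = 2 \cdot 60 = 120$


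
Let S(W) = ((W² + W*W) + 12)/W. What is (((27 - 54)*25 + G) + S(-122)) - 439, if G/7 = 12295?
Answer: 5167121/61 ≈ 84707.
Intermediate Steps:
G = 86065 (G = 7*12295 = 86065)
S(W) = (12 + 2*W²)/W (S(W) = ((W² + W²) + 12)/W = (2*W² + 12)/W = (12 + 2*W²)/W)
(((27 - 54)*25 + G) + S(-122)) - 439 = (((27 - 54)*25 + 86065) + (2*(-122) + 12/(-122))) - 439 = ((-27*25 + 86065) + (-244 + 12*(-1/122))) - 439 = ((-675 + 86065) + (-244 - 6/61)) - 439 = (85390 - 14890/61) - 439 = 5193900/61 - 439 = 5167121/61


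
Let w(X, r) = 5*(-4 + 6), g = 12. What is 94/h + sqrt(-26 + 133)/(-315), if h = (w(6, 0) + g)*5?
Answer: 47/55 - sqrt(107)/315 ≈ 0.82171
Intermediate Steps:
w(X, r) = 10 (w(X, r) = 5*2 = 10)
h = 110 (h = (10 + 12)*5 = 22*5 = 110)
94/h + sqrt(-26 + 133)/(-315) = 94/110 + sqrt(-26 + 133)/(-315) = 94*(1/110) + sqrt(107)*(-1/315) = 47/55 - sqrt(107)/315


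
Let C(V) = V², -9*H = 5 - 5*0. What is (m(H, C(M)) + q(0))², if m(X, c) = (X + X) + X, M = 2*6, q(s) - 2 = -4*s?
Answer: ⅑ ≈ 0.11111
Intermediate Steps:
q(s) = 2 - 4*s
H = -5/9 (H = -(5 - 5*0)/9 = -(5 + 0)/9 = -⅑*5 = -5/9 ≈ -0.55556)
M = 12
m(X, c) = 3*X (m(X, c) = 2*X + X = 3*X)
(m(H, C(M)) + q(0))² = (3*(-5/9) + (2 - 4*0))² = (-5/3 + (2 + 0))² = (-5/3 + 2)² = (⅓)² = ⅑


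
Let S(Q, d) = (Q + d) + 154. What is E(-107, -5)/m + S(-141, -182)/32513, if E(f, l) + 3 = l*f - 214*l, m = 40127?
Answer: 3484951/100357627 ≈ 0.034725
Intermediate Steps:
E(f, l) = -3 - 214*l + f*l (E(f, l) = -3 + (l*f - 214*l) = -3 + (f*l - 214*l) = -3 + (-214*l + f*l) = -3 - 214*l + f*l)
S(Q, d) = 154 + Q + d
E(-107, -5)/m + S(-141, -182)/32513 = (-3 - 214*(-5) - 107*(-5))/40127 + (154 - 141 - 182)/32513 = (-3 + 1070 + 535)*(1/40127) - 169*1/32513 = 1602*(1/40127) - 13/2501 = 1602/40127 - 13/2501 = 3484951/100357627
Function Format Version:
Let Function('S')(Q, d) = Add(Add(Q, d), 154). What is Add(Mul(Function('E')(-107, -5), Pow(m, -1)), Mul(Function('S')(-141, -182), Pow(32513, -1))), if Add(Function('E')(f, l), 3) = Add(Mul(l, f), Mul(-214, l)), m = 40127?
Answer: Rational(3484951, 100357627) ≈ 0.034725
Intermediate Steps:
Function('E')(f, l) = Add(-3, Mul(-214, l), Mul(f, l)) (Function('E')(f, l) = Add(-3, Add(Mul(l, f), Mul(-214, l))) = Add(-3, Add(Mul(f, l), Mul(-214, l))) = Add(-3, Add(Mul(-214, l), Mul(f, l))) = Add(-3, Mul(-214, l), Mul(f, l)))
Function('S')(Q, d) = Add(154, Q, d)
Add(Mul(Function('E')(-107, -5), Pow(m, -1)), Mul(Function('S')(-141, -182), Pow(32513, -1))) = Add(Mul(Add(-3, Mul(-214, -5), Mul(-107, -5)), Pow(40127, -1)), Mul(Add(154, -141, -182), Pow(32513, -1))) = Add(Mul(Add(-3, 1070, 535), Rational(1, 40127)), Mul(-169, Rational(1, 32513))) = Add(Mul(1602, Rational(1, 40127)), Rational(-13, 2501)) = Add(Rational(1602, 40127), Rational(-13, 2501)) = Rational(3484951, 100357627)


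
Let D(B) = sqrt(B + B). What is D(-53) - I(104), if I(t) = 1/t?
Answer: -1/104 + I*sqrt(106) ≈ -0.0096154 + 10.296*I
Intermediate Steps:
D(B) = sqrt(2)*sqrt(B) (D(B) = sqrt(2*B) = sqrt(2)*sqrt(B))
D(-53) - I(104) = sqrt(2)*sqrt(-53) - 1/104 = sqrt(2)*(I*sqrt(53)) - 1*1/104 = I*sqrt(106) - 1/104 = -1/104 + I*sqrt(106)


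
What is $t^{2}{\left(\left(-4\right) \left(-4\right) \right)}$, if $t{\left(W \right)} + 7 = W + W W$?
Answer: $70225$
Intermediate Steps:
$t{\left(W \right)} = -7 + W + W^{2}$ ($t{\left(W \right)} = -7 + \left(W + W W\right) = -7 + \left(W + W^{2}\right) = -7 + W + W^{2}$)
$t^{2}{\left(\left(-4\right) \left(-4\right) \right)} = \left(-7 - -16 + \left(\left(-4\right) \left(-4\right)\right)^{2}\right)^{2} = \left(-7 + 16 + 16^{2}\right)^{2} = \left(-7 + 16 + 256\right)^{2} = 265^{2} = 70225$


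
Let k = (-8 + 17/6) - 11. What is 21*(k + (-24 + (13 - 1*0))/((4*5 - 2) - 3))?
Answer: -3549/10 ≈ -354.90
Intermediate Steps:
k = -97/6 (k = (-8 + 17*(1/6)) - 11 = (-8 + 17/6) - 11 = -31/6 - 11 = -97/6 ≈ -16.167)
21*(k + (-24 + (13 - 1*0))/((4*5 - 2) - 3)) = 21*(-97/6 + (-24 + (13 - 1*0))/((4*5 - 2) - 3)) = 21*(-97/6 + (-24 + (13 + 0))/((20 - 2) - 3)) = 21*(-97/6 + (-24 + 13)/(18 - 3)) = 21*(-97/6 - 11/15) = 21*(-169/10) = -3549/10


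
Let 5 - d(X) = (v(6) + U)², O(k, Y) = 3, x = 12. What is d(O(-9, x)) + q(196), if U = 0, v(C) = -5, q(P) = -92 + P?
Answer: 84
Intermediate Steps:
d(X) = -20 (d(X) = 5 - (-5 + 0)² = 5 - 1*(-5)² = 5 - 1*25 = 5 - 25 = -20)
d(O(-9, x)) + q(196) = -20 + (-92 + 196) = -20 + 104 = 84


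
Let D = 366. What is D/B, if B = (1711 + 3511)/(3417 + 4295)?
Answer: 1411296/2611 ≈ 540.52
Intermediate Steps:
B = 2611/3856 (B = 5222/7712 = 5222*(1/7712) = 2611/3856 ≈ 0.67713)
D/B = 366/(2611/3856) = 366*(3856/2611) = 1411296/2611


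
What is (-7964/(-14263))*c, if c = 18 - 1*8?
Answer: 79640/14263 ≈ 5.5837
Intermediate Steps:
c = 10 (c = 18 - 8 = 10)
(-7964/(-14263))*c = -7964/(-14263)*10 = -7964*(-1/14263)*10 = (7964/14263)*10 = 79640/14263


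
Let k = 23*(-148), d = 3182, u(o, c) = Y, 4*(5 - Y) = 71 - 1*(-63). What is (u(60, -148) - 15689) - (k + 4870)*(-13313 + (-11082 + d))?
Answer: 62165081/2 ≈ 3.1083e+7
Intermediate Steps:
Y = -57/2 (Y = 5 - (71 - 1*(-63))/4 = 5 - (71 + 63)/4 = 5 - ¼*134 = 5 - 67/2 = -57/2 ≈ -28.500)
u(o, c) = -57/2
k = -3404
(u(60, -148) - 15689) - (k + 4870)*(-13313 + (-11082 + d)) = (-57/2 - 15689) - (-3404 + 4870)*(-13313 + (-11082 + 3182)) = -31435/2 - 1466*(-13313 - 7900) = -31435/2 - 1466*(-21213) = -31435/2 - 1*(-31098258) = -31435/2 + 31098258 = 62165081/2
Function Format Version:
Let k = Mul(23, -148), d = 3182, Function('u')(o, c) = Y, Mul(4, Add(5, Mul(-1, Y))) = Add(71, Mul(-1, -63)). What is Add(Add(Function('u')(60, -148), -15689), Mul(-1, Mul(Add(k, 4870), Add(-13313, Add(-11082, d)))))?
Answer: Rational(62165081, 2) ≈ 3.1083e+7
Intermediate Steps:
Y = Rational(-57, 2) (Y = Add(5, Mul(Rational(-1, 4), Add(71, Mul(-1, -63)))) = Add(5, Mul(Rational(-1, 4), Add(71, 63))) = Add(5, Mul(Rational(-1, 4), 134)) = Add(5, Rational(-67, 2)) = Rational(-57, 2) ≈ -28.500)
Function('u')(o, c) = Rational(-57, 2)
k = -3404
Add(Add(Function('u')(60, -148), -15689), Mul(-1, Mul(Add(k, 4870), Add(-13313, Add(-11082, d))))) = Add(Add(Rational(-57, 2), -15689), Mul(-1, Mul(Add(-3404, 4870), Add(-13313, Add(-11082, 3182))))) = Add(Rational(-31435, 2), Mul(-1, Mul(1466, Add(-13313, -7900)))) = Add(Rational(-31435, 2), Mul(-1, Mul(1466, -21213))) = Add(Rational(-31435, 2), Mul(-1, -31098258)) = Add(Rational(-31435, 2), 31098258) = Rational(62165081, 2)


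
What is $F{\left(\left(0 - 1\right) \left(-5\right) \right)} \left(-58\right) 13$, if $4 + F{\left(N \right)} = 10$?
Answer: $-4524$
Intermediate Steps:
$F{\left(N \right)} = 6$ ($F{\left(N \right)} = -4 + 10 = 6$)
$F{\left(\left(0 - 1\right) \left(-5\right) \right)} \left(-58\right) 13 = 6 \left(-58\right) 13 = \left(-348\right) 13 = -4524$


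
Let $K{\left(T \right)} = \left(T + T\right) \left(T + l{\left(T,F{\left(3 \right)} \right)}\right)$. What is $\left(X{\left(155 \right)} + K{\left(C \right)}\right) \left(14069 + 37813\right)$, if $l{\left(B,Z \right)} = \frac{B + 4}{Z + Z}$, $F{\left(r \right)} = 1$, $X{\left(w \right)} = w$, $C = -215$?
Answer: $7158159540$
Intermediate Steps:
$l{\left(B,Z \right)} = \frac{4 + B}{2 Z}$
$K{\left(T \right)} = 2 T \left(2 + \frac{3 T}{2}\right)$ ($K{\left(T \right)} = \left(T + T\right) \left(T + \frac{4 + T}{2 \cdot 1}\right) = 2 T \left(T + \frac{1}{2} \cdot 1 \left(4 + T\right)\right) = 2 T \left(T + \left(2 + \frac{T}{2}\right)\right) = 2 T \left(2 + \frac{3 T}{2}\right)$)
$\left(X{\left(155 \right)} + K{\left(C \right)}\right) \left(14069 + 37813\right) = \left(155 - 215 \left(4 + 3 \left(-215\right)\right)\right) \left(14069 + 37813\right) = \left(155 - 215 \left(4 - 645\right)\right) 51882 = \left(155 - -137815\right) 51882 = \left(155 + 137815\right) 51882 = 137970 \cdot 51882 = 7158159540$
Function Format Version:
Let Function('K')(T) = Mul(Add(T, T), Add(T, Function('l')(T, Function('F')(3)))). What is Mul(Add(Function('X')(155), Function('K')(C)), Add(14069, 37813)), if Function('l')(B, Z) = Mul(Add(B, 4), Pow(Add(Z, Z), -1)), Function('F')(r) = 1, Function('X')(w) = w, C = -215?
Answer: 7158159540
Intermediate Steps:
Function('l')(B, Z) = Mul(Rational(1, 2), Pow(Z, -1), Add(4, B)) (Function('l')(B, Z) = Mul(Add(4, B), Pow(Mul(2, Z), -1)) = Mul(Add(4, B), Mul(Rational(1, 2), Pow(Z, -1))) = Mul(Rational(1, 2), Pow(Z, -1), Add(4, B)))
Function('K')(T) = Mul(2, T, Add(2, Mul(Rational(3, 2), T))) (Function('K')(T) = Mul(Add(T, T), Add(T, Mul(Rational(1, 2), Pow(1, -1), Add(4, T)))) = Mul(Mul(2, T), Add(T, Mul(Rational(1, 2), 1, Add(4, T)))) = Mul(Mul(2, T), Add(T, Add(2, Mul(Rational(1, 2), T)))) = Mul(Mul(2, T), Add(2, Mul(Rational(3, 2), T))) = Mul(2, T, Add(2, Mul(Rational(3, 2), T))))
Mul(Add(Function('X')(155), Function('K')(C)), Add(14069, 37813)) = Mul(Add(155, Mul(-215, Add(4, Mul(3, -215)))), Add(14069, 37813)) = Mul(Add(155, Mul(-215, Add(4, -645))), 51882) = Mul(Add(155, Mul(-215, -641)), 51882) = Mul(Add(155, 137815), 51882) = Mul(137970, 51882) = 7158159540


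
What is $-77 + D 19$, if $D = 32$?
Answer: $531$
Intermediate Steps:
$-77 + D 19 = -77 + 32 \cdot 19 = -77 + 608 = 531$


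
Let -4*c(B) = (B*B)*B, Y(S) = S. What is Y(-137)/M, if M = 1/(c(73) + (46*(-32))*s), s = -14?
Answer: 42002145/4 ≈ 1.0501e+7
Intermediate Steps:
c(B) = -B**3/4 (c(B) = -B*B*B/4 = -B**2*B/4 = -B**3/4)
M = -4/306585 (M = 1/(-1/4*73**3 + (46*(-32))*(-14)) = 1/(-1/4*389017 - 1472*(-14)) = 1/(-389017/4 + 20608) = 1/(-306585/4) = -4/306585 ≈ -1.3047e-5)
Y(-137)/M = -137/(-4/306585) = -137*(-306585/4) = 42002145/4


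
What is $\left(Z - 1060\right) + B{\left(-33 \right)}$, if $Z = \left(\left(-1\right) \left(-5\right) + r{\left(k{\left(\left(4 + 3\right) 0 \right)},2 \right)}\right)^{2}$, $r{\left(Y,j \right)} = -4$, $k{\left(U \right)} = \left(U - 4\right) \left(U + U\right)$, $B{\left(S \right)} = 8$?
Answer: $-1051$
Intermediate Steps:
$k{\left(U \right)} = 2 U \left(-4 + U\right)$ ($k{\left(U \right)} = \left(-4 + U\right) 2 U = 2 U \left(-4 + U\right)$)
$Z = 1$ ($Z = \left(\left(-1\right) \left(-5\right) - 4\right)^{2} = \left(5 - 4\right)^{2} = 1^{2} = 1$)
$\left(Z - 1060\right) + B{\left(-33 \right)} = \left(1 - 1060\right) + 8 = -1059 + 8 = -1051$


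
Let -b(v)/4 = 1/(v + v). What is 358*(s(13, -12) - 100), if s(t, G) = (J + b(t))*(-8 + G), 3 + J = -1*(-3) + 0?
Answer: -451080/13 ≈ -34698.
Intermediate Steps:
b(v) = -2/v (b(v) = -4/(v + v) = -4*1/(2*v) = -2/v)
J = 0 (J = -3 + (-1*(-3) + 0) = -3 + (3 + 0) = -3 + 3 = 0)
s(t, G) = -2*(-8 + G)/t (s(t, G) = (0 - 2/t)*(-8 + G) = (-2/t)*(-8 + G) = -2*(-8 + G)/t)
358*(s(13, -12) - 100) = 358*(2*(8 - 1*(-12))/13 - 100) = 358*(2*(1/13)*(8 + 12) - 100) = 358*(2*(1/13)*20 - 100) = 358*(40/13 - 100) = 358*(-1260/13) = -451080/13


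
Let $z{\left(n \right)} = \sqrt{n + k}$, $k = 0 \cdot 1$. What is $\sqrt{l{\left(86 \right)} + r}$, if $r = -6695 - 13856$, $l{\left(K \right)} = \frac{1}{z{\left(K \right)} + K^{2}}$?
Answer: $\frac{\sqrt{-151995195 - 20551 \sqrt{86}}}{\sqrt{7396 + \sqrt{86}}} \approx 143.36 i$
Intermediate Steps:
$k = 0$
$z{\left(n \right)} = \sqrt{n}$ ($z{\left(n \right)} = \sqrt{n + 0} = \sqrt{n}$)
$l{\left(K \right)} = \frac{1}{\sqrt{K} + K^{2}}$
$r = -20551$ ($r = -6695 - 13856 = -20551$)
$\sqrt{l{\left(86 \right)} + r} = \sqrt{\frac{1}{\sqrt{86} + 86^{2}} - 20551} = \sqrt{\frac{1}{\sqrt{86} + 7396} - 20551} = \sqrt{\frac{1}{7396 + \sqrt{86}} - 20551} = \sqrt{-20551 + \frac{1}{7396 + \sqrt{86}}}$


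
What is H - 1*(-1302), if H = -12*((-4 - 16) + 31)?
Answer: 1170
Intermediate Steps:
H = -132 (H = -12*(-20 + 31) = -12*11 = -132)
H - 1*(-1302) = -132 - 1*(-1302) = -132 + 1302 = 1170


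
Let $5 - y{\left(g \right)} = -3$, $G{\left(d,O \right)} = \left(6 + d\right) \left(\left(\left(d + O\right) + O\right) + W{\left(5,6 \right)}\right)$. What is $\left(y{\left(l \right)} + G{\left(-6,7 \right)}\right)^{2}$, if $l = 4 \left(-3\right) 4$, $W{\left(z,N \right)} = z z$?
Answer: $64$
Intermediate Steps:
$W{\left(z,N \right)} = z^{2}$
$l = -48$ ($l = \left(-12\right) 4 = -48$)
$G{\left(d,O \right)} = \left(6 + d\right) \left(25 + d + 2 O\right)$ ($G{\left(d,O \right)} = \left(6 + d\right) \left(\left(\left(d + O\right) + O\right) + 5^{2}\right) = \left(6 + d\right) \left(\left(\left(O + d\right) + O\right) + 25\right) = \left(6 + d\right) \left(\left(d + 2 O\right) + 25\right) = \left(6 + d\right) \left(25 + d + 2 O\right)$)
$y{\left(g \right)} = 8$ ($y{\left(g \right)} = 5 - -3 = 5 + 3 = 8$)
$\left(y{\left(l \right)} + G{\left(-6,7 \right)}\right)^{2} = \left(8 + \left(150 + \left(-6\right)^{2} + 12 \cdot 7 + 31 \left(-6\right) + 2 \cdot 7 \left(-6\right)\right)\right)^{2} = \left(8 + \left(150 + 36 + 84 - 186 - 84\right)\right)^{2} = \left(8 + 0\right)^{2} = 8^{2} = 64$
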